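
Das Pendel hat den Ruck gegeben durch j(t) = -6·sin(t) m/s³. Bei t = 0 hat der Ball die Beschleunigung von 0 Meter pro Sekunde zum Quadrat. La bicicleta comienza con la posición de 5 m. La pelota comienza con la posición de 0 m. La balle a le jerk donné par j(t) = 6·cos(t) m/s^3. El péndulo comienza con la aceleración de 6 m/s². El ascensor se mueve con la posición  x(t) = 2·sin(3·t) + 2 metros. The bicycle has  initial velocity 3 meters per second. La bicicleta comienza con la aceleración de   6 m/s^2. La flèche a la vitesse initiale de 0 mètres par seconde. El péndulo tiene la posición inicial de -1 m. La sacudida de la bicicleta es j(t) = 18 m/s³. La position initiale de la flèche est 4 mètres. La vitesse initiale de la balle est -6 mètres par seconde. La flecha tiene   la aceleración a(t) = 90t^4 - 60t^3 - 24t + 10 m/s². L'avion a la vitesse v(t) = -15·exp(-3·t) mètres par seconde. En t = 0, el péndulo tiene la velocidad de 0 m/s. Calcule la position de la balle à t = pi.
En partant du jerk j(t) = 6·cos(t), nous prenons 3 intégrales. En prenant ∫j(t)dt et en appliquant a(0) = 0, nous trouvons a(t) = 6·sin(t). L'intégrale de l'accélération, avec v(0) = -6, donne la vitesse: v(t) = -6·cos(t). La primitive de la vitesse est la position. En utilisant x(0) = 0, nous obtenons x(t) = -6·sin(t). De l'équation de la position x(t) = -6·sin(t), nous substituons t = pi pour obtenir x = 0.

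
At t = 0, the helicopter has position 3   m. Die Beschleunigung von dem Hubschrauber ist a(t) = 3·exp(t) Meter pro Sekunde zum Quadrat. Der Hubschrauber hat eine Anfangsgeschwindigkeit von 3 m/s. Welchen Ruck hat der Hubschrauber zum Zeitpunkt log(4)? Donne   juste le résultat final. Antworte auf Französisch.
Le jerk à t = log(4) est j = 12.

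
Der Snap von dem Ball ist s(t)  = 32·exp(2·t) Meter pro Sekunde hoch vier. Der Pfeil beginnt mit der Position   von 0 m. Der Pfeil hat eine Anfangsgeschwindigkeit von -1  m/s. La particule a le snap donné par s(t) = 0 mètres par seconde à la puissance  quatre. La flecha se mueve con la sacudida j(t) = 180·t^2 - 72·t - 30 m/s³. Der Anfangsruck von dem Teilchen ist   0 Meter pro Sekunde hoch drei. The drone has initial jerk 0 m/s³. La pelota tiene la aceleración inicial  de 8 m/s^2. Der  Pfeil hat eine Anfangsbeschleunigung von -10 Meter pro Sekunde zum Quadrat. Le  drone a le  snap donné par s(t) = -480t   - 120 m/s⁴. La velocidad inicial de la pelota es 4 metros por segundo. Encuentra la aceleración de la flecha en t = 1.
Necesitamos integrar nuestra ecuación de la sacudida j(t) = 180·t^2 - 72·t - 30 1 vez. Integrando la sacudida y usando la condición inicial a(0) = -10, obtenemos a(t) = 60·t^3 - 36·t^2 - 30·t - 10. Usando a(t) = 60·t^3 - 36·t^2 - 30·t - 10 y sustituyendo t = 1, encontramos a = -16.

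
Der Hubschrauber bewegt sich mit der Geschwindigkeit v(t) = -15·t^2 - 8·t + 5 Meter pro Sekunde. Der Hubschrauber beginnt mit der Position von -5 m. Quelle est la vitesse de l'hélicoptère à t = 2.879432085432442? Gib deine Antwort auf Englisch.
Using v(t) = -15·t^2 - 8·t + 5 and substituting t = 2.879432085432442, we find v = -142.402393702727.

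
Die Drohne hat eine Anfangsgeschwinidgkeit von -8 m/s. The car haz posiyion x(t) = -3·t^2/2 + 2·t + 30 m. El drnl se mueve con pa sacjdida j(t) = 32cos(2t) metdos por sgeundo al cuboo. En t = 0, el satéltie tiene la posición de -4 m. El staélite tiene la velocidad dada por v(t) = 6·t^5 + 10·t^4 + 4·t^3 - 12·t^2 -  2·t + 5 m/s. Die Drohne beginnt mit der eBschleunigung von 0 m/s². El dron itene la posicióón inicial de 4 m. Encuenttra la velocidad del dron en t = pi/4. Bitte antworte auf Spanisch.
Para resolver esto, necesitamos tomar 2 antiderivadas de nuestra ecuación de la sacudida j(t) = 32·cos(2·t). La integral de la sacudida, con a(0) = 0, da la aceleración: a(t) = 16·sin(2·t). Integrando la aceleración y usando la condición inicial v(0) = -8, obtenemos v(t) = -8·cos(2·t). De la ecuación de la velocidad v(t) = -8·cos(2·t), sustituimos t = pi/4 para obtener v = 0.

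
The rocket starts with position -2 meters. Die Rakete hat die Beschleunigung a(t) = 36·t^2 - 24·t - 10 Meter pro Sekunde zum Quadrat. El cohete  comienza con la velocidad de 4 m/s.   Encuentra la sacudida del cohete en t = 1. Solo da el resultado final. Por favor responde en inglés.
The answer is 48.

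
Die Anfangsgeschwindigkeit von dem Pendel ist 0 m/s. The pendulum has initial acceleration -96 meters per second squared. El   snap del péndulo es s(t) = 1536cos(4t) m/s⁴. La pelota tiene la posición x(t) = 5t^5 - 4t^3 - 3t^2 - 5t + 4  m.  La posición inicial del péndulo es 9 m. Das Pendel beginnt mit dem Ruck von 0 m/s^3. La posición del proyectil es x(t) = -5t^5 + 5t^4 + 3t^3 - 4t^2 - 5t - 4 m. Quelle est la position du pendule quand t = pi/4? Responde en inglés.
To find the answer, we compute 4 antiderivatives of s(t) = 1536·cos(4·t). The antiderivative of snap, with j(0) = 0, gives jerk: j(t) = 384·sin(4·t). Integrating jerk and using the initial condition a(0) = -96, we get a(t) = -96·cos(4·t). The antiderivative of acceleration, with v(0) = 0, gives velocity: v(t) = -24·sin(4·t). Integrating velocity and using the initial condition x(0) = 9, we get x(t) = 6·cos(4·t) + 3. Using x(t) = 6·cos(4·t) + 3 and substituting t = pi/4, we find x = -3.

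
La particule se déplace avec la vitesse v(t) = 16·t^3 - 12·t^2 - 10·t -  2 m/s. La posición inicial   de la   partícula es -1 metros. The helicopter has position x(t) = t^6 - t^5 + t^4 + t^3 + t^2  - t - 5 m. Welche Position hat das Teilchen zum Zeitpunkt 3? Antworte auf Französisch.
Nous devons intégrer notre équation de la vitesse v(t) = 16·t^3 - 12·t^2 - 10·t - 2 1 fois. La primitive de la vitesse est la position. En utilisant x(0) = -1, nous obtenons x(t) = 4·t^4 - 4·t^3 - 5·t^2 - 2·t - 1. De l'équation de la position x(t) = 4·t^4 - 4·t^3 - 5·t^2 - 2·t - 1, nous substituons t = 3 pour obtenir x = 164.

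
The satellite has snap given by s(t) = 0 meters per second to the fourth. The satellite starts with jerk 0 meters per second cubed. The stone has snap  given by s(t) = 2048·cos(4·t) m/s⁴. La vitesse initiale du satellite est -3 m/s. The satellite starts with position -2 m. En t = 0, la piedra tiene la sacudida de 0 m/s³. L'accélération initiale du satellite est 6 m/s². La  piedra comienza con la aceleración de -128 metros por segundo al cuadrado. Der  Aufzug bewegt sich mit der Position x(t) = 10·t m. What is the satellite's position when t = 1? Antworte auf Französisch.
En partant du snap s(t) = 0, nous prenons 4 primitives. L'intégrale du snap est le jerk. En utilisant j(0) = 0, nous obtenons j(t) = 0. En intégrant le jerk et en utilisant la condition initiale a(0) = 6, nous obtenons a(t) = 6. L'intégrale de l'accélération, avec v(0) = -3, donne la vitesse: v(t) = 6·t - 3. En intégrant la vitesse et en utilisant la condition initiale x(0) = -2, nous obtenons x(t) = 3·t^2 - 3·t - 2. De l'équation de la position x(t) = 3·t^2 - 3·t - 2, nous substituons t = 1 pour obtenir x = -2.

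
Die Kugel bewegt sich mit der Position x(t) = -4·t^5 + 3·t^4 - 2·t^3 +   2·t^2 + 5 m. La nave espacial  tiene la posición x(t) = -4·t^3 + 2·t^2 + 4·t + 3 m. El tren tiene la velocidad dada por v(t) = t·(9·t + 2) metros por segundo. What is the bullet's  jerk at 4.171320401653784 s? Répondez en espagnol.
Debemos derivar nuestra ecuación de la posición x(t) = -4·t^5 + 3·t^4 - 2·t^3 + 2·t^2 + 5 3 veces. Tomando d/dt de x(t), encontramos v(t) = -20·t^4 + 12·t^3 - 6·t^2 + 4·t. Derivando la velocidad, obtenemos la aceleración: a(t) = -80·t^3 + 36·t^2 - 12·t + 4. La derivada de la aceleración da la sacudida: j(t) = -240·t^2 + 72·t - 12. Tenemos la sacudida j(t) = -240·t^2 + 72·t - 12. Sustituyendo t = 4.171320401653784: j(4.171320401653784) = -3887.64426546167.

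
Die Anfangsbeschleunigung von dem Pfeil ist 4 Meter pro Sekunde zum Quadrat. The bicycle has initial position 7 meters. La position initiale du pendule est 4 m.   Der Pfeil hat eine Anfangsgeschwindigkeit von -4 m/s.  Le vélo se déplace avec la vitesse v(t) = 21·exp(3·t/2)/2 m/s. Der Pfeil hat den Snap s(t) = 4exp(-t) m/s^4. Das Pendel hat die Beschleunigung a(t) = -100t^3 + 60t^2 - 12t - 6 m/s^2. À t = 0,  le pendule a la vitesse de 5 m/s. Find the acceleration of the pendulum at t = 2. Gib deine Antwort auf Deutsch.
Mit a(t) = -100·t^3 + 60·t^2 - 12·t - 6 und Einsetzen von t = 2, finden wir a = -590.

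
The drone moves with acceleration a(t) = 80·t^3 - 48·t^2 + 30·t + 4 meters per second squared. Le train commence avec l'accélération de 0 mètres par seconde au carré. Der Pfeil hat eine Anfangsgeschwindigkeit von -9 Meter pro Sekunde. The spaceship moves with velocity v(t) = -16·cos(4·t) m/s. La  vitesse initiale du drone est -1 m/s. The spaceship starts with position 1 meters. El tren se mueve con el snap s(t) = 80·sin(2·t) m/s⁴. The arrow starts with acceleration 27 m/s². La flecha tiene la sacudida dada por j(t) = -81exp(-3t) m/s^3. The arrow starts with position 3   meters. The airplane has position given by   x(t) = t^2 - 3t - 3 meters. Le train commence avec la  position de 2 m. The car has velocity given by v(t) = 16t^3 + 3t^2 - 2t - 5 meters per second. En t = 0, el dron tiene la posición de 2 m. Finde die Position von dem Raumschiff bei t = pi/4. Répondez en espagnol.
Partiendo de la velocidad v(t) = -16·cos(4·t), tomamos 1 antiderivada. Integrando la velocidad y usando la condición inicial x(0) = 1, obtenemos x(t) = 1 - 4·sin(4·t). Tenemos la posición x(t) = 1 - 4·sin(4·t). Sustituyendo t = pi/4: x(pi/4) = 1.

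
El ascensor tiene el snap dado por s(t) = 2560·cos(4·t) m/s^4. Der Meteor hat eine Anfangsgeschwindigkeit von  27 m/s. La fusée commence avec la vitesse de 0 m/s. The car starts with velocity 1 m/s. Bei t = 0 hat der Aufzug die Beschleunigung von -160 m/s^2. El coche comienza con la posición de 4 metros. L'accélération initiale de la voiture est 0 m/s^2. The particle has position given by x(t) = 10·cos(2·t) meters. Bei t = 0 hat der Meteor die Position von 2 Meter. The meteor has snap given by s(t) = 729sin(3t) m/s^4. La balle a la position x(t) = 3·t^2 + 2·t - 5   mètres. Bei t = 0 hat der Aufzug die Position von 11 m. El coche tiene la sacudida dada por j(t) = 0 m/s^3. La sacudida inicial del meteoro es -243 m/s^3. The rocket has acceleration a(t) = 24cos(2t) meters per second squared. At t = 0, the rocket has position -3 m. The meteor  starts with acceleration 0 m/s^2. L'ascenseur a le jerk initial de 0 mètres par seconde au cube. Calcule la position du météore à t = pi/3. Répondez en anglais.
Starting from snap s(t) = 729·sin(3·t), we take 4 antiderivatives. Taking ∫s(t)dt and applying j(0) = -243, we find j(t) = -243·cos(3·t). The integral of jerk, with a(0) = 0, gives acceleration: a(t) = -81·sin(3·t). Taking ∫a(t)dt and applying v(0) = 27, we find v(t) = 27·cos(3·t). The integral of velocity, with x(0) = 2, gives position: x(t) = 9·sin(3·t) + 2. We have position x(t) = 9·sin(3·t) + 2. Substituting t = pi/3: x(pi/3) = 2.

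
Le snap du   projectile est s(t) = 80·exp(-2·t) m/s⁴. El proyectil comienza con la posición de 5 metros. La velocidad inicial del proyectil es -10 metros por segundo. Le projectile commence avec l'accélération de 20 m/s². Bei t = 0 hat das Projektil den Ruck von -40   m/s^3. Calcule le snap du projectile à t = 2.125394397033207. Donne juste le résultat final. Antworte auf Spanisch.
La respuesta es 1.14023894418708.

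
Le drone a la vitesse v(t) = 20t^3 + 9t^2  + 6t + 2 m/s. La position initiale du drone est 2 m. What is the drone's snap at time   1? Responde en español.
Para resolver esto, necesitamos tomar 3 derivadas de nuestra ecuación de la velocidad v(t) = 20·t^3 + 9·t^2 + 6·t + 2. La derivada de la velocidad da la aceleración: a(t) = 60·t^2 + 18·t + 6. Tomando d/dt de a(t), encontramos j(t) = 120·t + 18. La derivada de la sacudida da el snap: s(t) = 120. Tenemos el snap s(t) = 120. Sustituyendo t = 1: s(1) = 120.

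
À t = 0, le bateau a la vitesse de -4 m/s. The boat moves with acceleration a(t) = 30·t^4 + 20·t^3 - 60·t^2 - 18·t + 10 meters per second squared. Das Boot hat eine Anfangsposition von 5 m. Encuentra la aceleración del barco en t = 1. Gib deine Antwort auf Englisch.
We have acceleration a(t) = 30·t^4 + 20·t^3 - 60·t^2 - 18·t + 10. Substituting t = 1: a(1) = -18.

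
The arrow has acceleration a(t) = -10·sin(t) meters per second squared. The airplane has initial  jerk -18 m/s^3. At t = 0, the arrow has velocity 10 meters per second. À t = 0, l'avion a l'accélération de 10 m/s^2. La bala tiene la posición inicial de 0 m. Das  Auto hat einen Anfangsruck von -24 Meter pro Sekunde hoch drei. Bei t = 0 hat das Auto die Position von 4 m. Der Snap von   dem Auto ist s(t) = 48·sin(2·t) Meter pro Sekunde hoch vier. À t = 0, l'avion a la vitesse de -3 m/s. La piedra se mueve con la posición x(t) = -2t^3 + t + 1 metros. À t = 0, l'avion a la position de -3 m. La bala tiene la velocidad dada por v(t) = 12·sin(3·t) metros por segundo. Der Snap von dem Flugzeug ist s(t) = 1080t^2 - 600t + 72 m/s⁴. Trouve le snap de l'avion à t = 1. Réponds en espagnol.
Usando s(t) = 1080·t^2 - 600·t + 72 y sustituyendo t = 1, encontramos s = 552.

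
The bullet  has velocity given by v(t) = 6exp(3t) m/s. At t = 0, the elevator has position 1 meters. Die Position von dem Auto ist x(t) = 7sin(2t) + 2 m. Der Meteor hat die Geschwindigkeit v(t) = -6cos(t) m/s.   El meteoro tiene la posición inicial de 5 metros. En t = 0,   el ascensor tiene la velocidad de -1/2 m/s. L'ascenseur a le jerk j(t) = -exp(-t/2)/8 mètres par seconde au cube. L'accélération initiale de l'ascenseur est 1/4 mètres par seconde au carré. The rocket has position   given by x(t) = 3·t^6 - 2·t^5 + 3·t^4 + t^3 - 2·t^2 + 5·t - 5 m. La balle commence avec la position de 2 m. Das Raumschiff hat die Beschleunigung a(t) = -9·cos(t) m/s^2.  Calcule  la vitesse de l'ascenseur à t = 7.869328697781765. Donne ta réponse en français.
Nous devons intégrer notre équation du jerk j(t) = -exp(-t/2)/8 2 fois. L'intégrale du jerk est l'accélération. En utilisant a(0) = 1/4, nous obtenons a(t) = exp(-t/2)/4. En prenant ∫a(t)dt et en appliquant v(0) = -1/2, nous trouvons v(t) = -exp(-t/2)/2. De l'équation de la vitesse v(t) = -exp(-t/2)/2, nous substituons t = 7.869328697781765 pour obtenir v = -0.00977613048214061.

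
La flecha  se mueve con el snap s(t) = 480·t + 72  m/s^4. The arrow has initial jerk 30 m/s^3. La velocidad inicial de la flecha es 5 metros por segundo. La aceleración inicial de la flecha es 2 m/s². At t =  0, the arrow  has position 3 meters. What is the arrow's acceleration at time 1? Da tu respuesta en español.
Debemos encontrar la antiderivada de nuestra ecuación del snap s(t) = 480·t + 72 2 veces. Integrando el snap y usando la condición inicial j(0) = 30, obtenemos j(t) = 240·t^2 + 72·t + 30. La integral de la sacudida es la aceleración. Usando a(0) = 2, obtenemos a(t) = 80·t^3 + 36·t^2 + 30·t + 2. Tenemos la aceleración a(t) = 80·t^3 + 36·t^2 + 30·t + 2. Sustituyendo t = 1: a(1) = 148.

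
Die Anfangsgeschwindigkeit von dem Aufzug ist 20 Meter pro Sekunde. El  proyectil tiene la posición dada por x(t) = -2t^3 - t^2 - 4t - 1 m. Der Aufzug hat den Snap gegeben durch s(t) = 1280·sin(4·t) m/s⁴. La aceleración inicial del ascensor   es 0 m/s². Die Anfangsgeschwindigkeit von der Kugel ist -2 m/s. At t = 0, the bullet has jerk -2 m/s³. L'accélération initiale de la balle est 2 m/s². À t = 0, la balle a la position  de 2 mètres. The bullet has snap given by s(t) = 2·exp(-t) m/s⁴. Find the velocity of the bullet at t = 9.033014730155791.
We must find the integral of our snap equation s(t) = 2·exp(-t) 3 times. Finding the antiderivative of s(t) and using j(0) = -2: j(t) = -2·exp(-t). The antiderivative of jerk, with a(0) = 2, gives acceleration: a(t) = 2·exp(-t). Finding the integral of a(t) and using v(0) = -2: v(t) = -2·exp(-t). Using v(t) = -2·exp(-t) and substituting t = 9.033014730155791, we find v = -0.000238803970524784.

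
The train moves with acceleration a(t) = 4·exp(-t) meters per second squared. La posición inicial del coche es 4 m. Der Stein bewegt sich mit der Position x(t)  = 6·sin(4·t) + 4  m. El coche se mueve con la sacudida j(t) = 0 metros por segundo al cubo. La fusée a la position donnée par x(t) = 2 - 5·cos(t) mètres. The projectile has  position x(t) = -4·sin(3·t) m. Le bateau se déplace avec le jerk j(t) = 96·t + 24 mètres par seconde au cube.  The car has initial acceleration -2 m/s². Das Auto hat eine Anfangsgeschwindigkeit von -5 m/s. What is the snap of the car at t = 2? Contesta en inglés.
To solve this, we need to take 1 derivative of our jerk equation j(t) = 0. Differentiating jerk, we get snap: s(t) = 0. Using s(t) = 0 and substituting t = 2, we find s = 0.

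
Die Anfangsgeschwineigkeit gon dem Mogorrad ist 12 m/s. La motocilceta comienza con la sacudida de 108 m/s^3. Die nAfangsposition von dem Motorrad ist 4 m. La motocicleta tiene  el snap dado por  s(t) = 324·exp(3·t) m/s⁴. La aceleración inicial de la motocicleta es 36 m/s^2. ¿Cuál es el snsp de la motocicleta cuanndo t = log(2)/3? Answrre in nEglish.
We have snap s(t) = 324·exp(3·t). Substituting t = log(2)/3: s(log(2)/3) = 648.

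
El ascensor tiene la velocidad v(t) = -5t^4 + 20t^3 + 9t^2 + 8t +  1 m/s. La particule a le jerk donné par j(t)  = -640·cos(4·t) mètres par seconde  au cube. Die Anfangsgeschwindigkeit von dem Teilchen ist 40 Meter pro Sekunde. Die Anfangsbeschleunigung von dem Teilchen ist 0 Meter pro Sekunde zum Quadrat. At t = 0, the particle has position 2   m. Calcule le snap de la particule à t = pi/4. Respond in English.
We must differentiate our jerk equation j(t) = -640·cos(4·t) 1 time. Differentiating jerk, we get snap: s(t) = 2560·sin(4·t). Using s(t) = 2560·sin(4·t) and substituting t = pi/4, we find s = 0.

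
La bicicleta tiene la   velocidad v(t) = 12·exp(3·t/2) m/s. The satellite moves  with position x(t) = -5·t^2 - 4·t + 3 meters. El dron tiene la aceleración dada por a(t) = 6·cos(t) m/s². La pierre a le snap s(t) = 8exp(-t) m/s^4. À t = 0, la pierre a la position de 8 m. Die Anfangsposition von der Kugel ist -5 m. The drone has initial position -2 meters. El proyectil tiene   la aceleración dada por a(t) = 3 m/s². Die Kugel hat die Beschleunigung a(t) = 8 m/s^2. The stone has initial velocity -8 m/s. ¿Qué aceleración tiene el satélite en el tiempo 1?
Debemos derivar nuestra ecuación de la posición x(t) = -5·t^2 - 4·t + 3 2 veces. Derivando la posición, obtenemos la velocidad: v(t) = -10·t - 4. La derivada de la velocidad da la aceleración: a(t) = -10. Tenemos la aceleración a(t) = -10. Sustituyendo t = 1: a(1) = -10.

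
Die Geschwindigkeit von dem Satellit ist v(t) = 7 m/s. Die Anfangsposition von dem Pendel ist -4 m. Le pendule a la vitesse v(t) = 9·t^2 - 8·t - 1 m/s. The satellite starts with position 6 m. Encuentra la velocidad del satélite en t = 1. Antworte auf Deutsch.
Aus der Gleichung für die Geschwindigkeit v(t) = 7, setzen wir t = 1 ein und erhalten v = 7.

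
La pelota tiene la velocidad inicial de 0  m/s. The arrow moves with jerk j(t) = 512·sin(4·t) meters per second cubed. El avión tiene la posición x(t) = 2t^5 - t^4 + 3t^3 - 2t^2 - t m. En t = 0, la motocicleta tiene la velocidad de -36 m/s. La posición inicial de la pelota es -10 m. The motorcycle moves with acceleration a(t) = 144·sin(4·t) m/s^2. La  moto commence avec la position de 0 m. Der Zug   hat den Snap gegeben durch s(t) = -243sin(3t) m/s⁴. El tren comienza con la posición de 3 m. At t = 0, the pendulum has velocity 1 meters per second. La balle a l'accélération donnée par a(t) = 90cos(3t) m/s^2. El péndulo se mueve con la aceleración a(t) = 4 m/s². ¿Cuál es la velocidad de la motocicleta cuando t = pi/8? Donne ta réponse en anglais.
We must find the antiderivative of our acceleration equation a(t) = 144·sin(4·t) 1 time. The integral of acceleration, with v(0) = -36, gives velocity: v(t) = -36·cos(4·t). Using v(t) = -36·cos(4·t) and substituting t = pi/8, we find v = 0.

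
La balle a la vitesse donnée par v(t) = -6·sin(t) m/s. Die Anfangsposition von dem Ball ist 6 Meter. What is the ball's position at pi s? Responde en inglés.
To find the answer, we compute 1 integral of v(t) = -6·sin(t). Finding the integral of v(t) and using x(0) = 6: x(t) = 6·cos(t). We have position x(t) = 6·cos(t). Substituting t = pi: x(pi) = -6.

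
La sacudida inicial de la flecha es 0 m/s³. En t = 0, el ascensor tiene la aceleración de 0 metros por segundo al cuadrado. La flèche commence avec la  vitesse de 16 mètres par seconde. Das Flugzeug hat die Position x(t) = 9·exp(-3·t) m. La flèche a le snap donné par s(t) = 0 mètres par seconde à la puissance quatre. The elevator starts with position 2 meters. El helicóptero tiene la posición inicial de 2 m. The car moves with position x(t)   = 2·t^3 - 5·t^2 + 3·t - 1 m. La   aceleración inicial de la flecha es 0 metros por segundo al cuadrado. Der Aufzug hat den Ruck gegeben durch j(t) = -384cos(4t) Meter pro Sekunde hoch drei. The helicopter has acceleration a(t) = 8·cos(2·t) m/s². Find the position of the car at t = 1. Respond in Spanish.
Tenemos la posición x(t) = 2·t^3 - 5·t^2 + 3·t - 1. Sustituyendo t = 1: x(1) = -1.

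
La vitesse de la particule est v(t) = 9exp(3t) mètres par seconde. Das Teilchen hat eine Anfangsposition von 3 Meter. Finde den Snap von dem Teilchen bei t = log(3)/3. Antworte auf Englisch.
We must differentiate our velocity equation v(t) = 9·exp(3·t) 3 times. The derivative of velocity gives acceleration: a(t) = 27·exp(3·t). Differentiating acceleration, we get jerk: j(t) = 81·exp(3·t). Taking d/dt of j(t), we find s(t) = 243·exp(3·t). Using s(t) = 243·exp(3·t) and substituting t = log(3)/3, we find s = 729.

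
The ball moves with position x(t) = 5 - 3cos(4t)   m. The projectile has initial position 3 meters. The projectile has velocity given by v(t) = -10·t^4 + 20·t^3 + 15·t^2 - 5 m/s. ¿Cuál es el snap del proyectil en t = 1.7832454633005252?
Para resolver esto, necesitamos tomar 3 derivadas de nuestra ecuación de la velocidad v(t) = -10·t^4 + 20·t^3 + 15·t^2 - 5. Derivando la velocidad, obtenemos la aceleración: a(t) = -40·t^3 + 60·t^2 + 30·t. La derivada de la aceleración da la sacudida: j(t) = -120·t^2 + 120·t + 30. La derivada de la sacudida da el snap: s(t) = 120 - 240·t. De la ecuación del snap s(t) = 120 - 240·t, sustituimos t = 1.7832454633005252 para obtener s = -307.978911192126.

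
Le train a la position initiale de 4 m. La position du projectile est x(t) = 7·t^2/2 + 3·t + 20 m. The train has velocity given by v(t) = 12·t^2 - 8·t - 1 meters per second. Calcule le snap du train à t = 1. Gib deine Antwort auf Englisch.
We must differentiate our velocity equation v(t) = 12·t^2 - 8·t - 1 3 times. Taking d/dt of v(t), we find a(t) = 24·t - 8. Taking d/dt of a(t), we find j(t) = 24. The derivative of jerk gives snap: s(t) = 0. Using s(t) = 0 and substituting t = 1, we find s = 0.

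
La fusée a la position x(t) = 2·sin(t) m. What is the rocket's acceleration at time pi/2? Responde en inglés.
Starting from position x(t) = 2·sin(t), we take 2 derivatives. Differentiating position, we get velocity: v(t) = 2·cos(t). Taking d/dt of v(t), we find a(t) = -2·sin(t). We have acceleration a(t) = -2·sin(t). Substituting t = pi/2: a(pi/2) = -2.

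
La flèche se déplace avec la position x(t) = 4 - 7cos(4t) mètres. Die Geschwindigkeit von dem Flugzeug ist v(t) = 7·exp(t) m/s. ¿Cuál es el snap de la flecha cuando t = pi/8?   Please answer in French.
Nous devons dériver notre équation de la position x(t) = 4 - 7·cos(4·t) 4 fois. La dérivée de la position donne la vitesse: v(t) = 28·sin(4·t). En dérivant la vitesse, nous obtenons l'accélération: a(t) = 112·cos(4·t). La dérivée de l'accélération donne le jerk: j(t) = -448·sin(4·t). En dérivant le jerk, nous obtenons le snap: s(t) = -1792·cos(4·t). En utilisant s(t) = -1792·cos(4·t) et en substituant t = pi/8, nous trouvons s = 0.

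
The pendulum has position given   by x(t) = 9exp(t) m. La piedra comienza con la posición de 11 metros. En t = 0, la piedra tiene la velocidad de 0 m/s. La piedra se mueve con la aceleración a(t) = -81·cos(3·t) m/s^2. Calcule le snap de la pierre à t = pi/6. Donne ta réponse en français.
Nous devons dériver notre équation de l'accélération a(t) = -81·cos(3·t) 2 fois. La dérivée de l'accélération donne le jerk: j(t) = 243·sin(3·t). La dérivée du jerk donne le snap: s(t) = 729·cos(3·t). En utilisant s(t) = 729·cos(3·t) et en substituant t = pi/6, nous trouvons s = 0.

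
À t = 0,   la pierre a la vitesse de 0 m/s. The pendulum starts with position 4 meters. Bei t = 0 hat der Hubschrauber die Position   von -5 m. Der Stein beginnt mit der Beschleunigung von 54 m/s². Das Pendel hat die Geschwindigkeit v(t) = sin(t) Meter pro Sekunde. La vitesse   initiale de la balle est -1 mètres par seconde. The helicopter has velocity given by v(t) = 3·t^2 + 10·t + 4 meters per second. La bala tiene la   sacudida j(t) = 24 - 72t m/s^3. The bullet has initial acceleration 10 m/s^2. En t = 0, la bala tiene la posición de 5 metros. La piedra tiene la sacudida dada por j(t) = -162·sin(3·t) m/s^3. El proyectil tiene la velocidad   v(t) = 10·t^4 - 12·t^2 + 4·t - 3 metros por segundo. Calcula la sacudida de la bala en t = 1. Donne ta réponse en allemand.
Wir haben den Ruck j(t) = 24 - 72·t. Durch Einsetzen von t = 1: j(1) = -48.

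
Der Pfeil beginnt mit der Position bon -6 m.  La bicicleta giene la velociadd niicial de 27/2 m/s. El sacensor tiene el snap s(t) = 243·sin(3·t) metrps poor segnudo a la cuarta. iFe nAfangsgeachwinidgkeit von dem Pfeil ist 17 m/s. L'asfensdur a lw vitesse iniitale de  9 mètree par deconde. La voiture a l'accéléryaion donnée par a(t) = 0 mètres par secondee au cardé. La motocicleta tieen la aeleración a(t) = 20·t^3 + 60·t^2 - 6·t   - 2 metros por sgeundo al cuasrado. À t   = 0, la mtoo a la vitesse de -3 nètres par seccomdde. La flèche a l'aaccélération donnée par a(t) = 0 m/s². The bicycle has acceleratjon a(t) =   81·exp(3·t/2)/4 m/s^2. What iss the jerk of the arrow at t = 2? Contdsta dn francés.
En partant de l'accélération a(t) = 0, nous prenons 1 dérivée. En prenant d/dt de a(t), nous trouvons j(t) = 0. Nous avons le jerk j(t) = 0. En substituant t = 2: j(2) = 0.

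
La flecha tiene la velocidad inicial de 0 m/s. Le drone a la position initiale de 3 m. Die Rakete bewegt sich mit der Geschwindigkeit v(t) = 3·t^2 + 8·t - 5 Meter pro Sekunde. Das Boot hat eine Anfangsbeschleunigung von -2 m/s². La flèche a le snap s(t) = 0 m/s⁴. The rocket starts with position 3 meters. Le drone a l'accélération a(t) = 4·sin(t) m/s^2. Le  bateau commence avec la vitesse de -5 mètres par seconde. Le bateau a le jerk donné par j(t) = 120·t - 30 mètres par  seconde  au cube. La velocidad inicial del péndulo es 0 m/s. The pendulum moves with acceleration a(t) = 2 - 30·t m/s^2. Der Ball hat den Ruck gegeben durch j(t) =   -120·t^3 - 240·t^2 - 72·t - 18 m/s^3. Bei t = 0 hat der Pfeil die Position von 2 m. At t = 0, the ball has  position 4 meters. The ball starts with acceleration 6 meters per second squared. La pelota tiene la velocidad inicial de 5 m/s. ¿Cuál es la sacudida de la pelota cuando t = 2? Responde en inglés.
Using j(t) = -120·t^3 - 240·t^2 - 72·t - 18 and substituting t = 2, we find j = -2082.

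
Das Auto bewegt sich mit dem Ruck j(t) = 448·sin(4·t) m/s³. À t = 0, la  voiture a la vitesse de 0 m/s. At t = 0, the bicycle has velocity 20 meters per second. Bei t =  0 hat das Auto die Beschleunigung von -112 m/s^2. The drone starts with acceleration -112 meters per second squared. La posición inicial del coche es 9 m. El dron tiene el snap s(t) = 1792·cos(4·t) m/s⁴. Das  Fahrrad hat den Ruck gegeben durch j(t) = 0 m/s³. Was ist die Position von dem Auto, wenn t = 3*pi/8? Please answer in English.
To solve this, we need to take 3 antiderivatives of our jerk equation j(t) = 448·sin(4·t). Integrating jerk and using the initial condition a(0) = -112, we get a(t) = -112·cos(4·t). The antiderivative of acceleration is velocity. Using v(0) = 0, we get v(t) = -28·sin(4·t). The antiderivative of velocity, with x(0) = 9, gives position: x(t) = 7·cos(4·t) + 2. From the given position equation x(t) = 7·cos(4·t) + 2, we substitute t = 3*pi/8 to get x = 2.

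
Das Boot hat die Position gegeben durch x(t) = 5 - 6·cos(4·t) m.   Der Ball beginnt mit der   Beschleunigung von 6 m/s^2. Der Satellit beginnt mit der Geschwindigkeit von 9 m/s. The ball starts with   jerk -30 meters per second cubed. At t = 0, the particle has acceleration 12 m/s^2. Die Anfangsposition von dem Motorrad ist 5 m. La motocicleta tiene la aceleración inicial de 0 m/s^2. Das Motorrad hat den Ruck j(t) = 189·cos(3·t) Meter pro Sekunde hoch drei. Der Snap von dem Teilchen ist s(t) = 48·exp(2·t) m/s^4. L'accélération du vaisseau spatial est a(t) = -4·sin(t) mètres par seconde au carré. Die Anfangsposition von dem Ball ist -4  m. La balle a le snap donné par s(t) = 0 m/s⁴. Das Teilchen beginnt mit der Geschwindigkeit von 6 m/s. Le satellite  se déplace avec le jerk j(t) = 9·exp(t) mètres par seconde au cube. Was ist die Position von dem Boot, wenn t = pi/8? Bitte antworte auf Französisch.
En utilisant x(t) = 5 - 6·cos(4·t) et en substituant t = pi/8, nous trouvons x = 5.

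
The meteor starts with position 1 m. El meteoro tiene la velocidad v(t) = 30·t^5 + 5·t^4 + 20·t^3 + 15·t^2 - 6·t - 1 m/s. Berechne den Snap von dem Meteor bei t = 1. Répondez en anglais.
Starting from velocity v(t) = 30·t^5 + 5·t^4 + 20·t^3 + 15·t^2 - 6·t - 1, we take 3 derivatives. Taking d/dt of v(t), we find a(t) = 150·t^4 + 20·t^3 + 60·t^2 + 30·t - 6. The derivative of acceleration gives jerk: j(t) = 600·t^3 + 60·t^2 + 120·t + 30. Taking d/dt of j(t), we find s(t) = 1800·t^2 + 120·t + 120. From the given snap equation s(t) = 1800·t^2 + 120·t + 120, we substitute t = 1 to get s = 2040.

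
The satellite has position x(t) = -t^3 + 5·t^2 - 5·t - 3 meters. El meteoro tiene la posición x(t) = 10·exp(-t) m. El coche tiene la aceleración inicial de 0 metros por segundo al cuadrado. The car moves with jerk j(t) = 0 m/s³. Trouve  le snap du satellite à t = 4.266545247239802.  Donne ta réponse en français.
Pour résoudre ceci, nous devons prendre 4 dérivées de notre équation de la position x(t) = -t^3 + 5·t^2 - 5·t - 3. En prenant d/dt de x(t), nous trouvons v(t) = -3·t^2 + 10·t - 5. La dérivée de la vitesse donne l'accélération: a(t) = 10 - 6·t. En prenant d/dt de a(t), nous trouvons j(t) = -6. La dérivée du jerk donne le snap: s(t) = 0. De l'équation du snap s(t) = 0, nous substituons t = 4.266545247239802 pour obtenir s = 0.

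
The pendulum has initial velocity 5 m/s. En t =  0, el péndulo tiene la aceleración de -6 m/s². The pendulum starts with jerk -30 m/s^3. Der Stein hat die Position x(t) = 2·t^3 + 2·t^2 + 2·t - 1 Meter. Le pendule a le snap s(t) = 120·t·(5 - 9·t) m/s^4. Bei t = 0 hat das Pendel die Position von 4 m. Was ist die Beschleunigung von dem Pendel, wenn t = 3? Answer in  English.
We must find the integral of our snap equation s(t) = 120·t·(5 - 9·t) 2 times. The antiderivative of snap is jerk. Using j(0) = -30, we get j(t) = -360·t^3 + 300·t^2 - 30. Finding the integral of j(t) and using a(0) = -6: a(t) = -90·t^4 + 100·t^3 - 30·t - 6. We have acceleration a(t) = -90·t^4 + 100·t^3 - 30·t - 6. Substituting t = 3: a(3) = -4686.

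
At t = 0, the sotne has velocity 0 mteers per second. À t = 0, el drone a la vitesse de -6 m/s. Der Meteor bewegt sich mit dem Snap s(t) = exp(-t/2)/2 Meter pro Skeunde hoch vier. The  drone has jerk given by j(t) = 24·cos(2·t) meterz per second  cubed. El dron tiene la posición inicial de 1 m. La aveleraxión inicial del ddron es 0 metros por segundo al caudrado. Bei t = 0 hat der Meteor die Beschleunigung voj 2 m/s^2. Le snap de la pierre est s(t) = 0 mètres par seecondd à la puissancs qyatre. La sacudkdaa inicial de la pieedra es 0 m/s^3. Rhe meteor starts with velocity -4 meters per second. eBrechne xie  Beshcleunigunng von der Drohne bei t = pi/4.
Ausgehend von dem Ruck j(t) = 24·cos(2·t), nehmen wir 1 Integral. Die Stammfunktion von dem Ruck, mit a(0) = 0, ergibt die Beschleunigung: a(t) = 12·sin(2·t). Mit a(t) = 12·sin(2·t) und Einsetzen von t = pi/4, finden wir a = 12.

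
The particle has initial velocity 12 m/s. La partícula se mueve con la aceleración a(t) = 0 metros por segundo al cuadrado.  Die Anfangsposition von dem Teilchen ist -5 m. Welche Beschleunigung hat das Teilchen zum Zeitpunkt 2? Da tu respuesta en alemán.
Mit a(t) = 0 und Einsetzen von t = 2, finden wir a = 0.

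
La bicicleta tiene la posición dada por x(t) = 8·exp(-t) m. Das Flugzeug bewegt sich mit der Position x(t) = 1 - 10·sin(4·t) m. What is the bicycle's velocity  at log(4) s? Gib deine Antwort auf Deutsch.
Wir müssen unsere Gleichung für die Position x(t) = 8·exp(-t) 1-mal ableiten. Mit d/dt von x(t) finden wir v(t) = -8·exp(-t). Wir haben die Geschwindigkeit v(t) = -8·exp(-t). Durch Einsetzen von t = log(4): v(log(4)) = -2.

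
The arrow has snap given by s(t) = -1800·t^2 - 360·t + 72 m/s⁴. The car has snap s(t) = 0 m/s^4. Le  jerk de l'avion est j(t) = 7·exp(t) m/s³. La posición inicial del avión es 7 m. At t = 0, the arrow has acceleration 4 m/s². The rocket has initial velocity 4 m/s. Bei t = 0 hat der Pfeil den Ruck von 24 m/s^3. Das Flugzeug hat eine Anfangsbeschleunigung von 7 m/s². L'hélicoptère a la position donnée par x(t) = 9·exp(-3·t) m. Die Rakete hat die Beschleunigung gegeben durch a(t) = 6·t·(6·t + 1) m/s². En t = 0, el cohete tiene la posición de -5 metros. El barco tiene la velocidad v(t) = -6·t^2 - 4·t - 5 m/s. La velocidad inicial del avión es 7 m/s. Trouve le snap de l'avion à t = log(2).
Nous devons dériver notre équation du jerk j(t) = 7·exp(t) 1 fois. En dérivant le jerk, nous obtenons le snap: s(t) = 7·exp(t). De l'équation du snap s(t) = 7·exp(t), nous substituons t = log(2) pour obtenir s = 14.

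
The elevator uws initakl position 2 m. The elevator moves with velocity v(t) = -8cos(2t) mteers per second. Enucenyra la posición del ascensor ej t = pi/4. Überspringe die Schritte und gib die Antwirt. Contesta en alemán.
Die Antwort ist -2.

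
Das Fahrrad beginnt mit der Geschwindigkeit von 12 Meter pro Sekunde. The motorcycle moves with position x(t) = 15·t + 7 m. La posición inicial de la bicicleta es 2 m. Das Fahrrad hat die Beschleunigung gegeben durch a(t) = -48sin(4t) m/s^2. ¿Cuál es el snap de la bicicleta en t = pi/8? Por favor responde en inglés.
To solve this, we need to take 2 derivatives of our acceleration equation a(t) = -48·sin(4·t). Differentiating acceleration, we get jerk: j(t) = -192·cos(4·t). Taking d/dt of j(t), we find s(t) = 768·sin(4·t). Using s(t) = 768·sin(4·t) and substituting t = pi/8, we find s = 768.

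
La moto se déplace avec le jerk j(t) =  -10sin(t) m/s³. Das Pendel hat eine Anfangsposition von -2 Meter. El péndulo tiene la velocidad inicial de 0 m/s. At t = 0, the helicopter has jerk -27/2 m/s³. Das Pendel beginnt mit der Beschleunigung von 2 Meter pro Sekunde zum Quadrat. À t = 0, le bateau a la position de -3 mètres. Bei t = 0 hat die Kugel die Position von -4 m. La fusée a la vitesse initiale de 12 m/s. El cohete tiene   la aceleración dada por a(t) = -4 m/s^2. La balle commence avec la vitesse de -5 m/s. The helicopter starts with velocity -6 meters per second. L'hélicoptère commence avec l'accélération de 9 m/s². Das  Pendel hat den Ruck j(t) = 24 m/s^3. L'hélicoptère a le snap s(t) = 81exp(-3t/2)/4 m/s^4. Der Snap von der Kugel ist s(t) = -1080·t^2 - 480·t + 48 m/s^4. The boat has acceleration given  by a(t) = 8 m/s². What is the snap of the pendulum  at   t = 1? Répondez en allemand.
Um dies zu lösen, müssen wir 1 Ableitung unserer Gleichung für den Ruck j(t) = 24 nehmen. Durch Ableiten von dem Ruck erhalten wir den Snap: s(t) = 0. Wir haben den Snap s(t) = 0. Durch Einsetzen von t = 1: s(1) = 0.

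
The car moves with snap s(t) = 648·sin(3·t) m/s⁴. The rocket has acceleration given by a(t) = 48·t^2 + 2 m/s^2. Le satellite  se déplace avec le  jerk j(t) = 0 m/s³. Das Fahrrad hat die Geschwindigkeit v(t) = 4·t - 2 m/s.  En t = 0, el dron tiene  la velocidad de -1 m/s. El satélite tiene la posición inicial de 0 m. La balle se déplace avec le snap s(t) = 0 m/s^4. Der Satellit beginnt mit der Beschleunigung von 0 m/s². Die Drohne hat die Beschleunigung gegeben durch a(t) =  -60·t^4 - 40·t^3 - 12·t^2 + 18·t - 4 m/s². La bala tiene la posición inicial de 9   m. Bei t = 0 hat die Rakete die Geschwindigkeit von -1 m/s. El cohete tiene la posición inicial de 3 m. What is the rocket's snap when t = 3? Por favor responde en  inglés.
To solve this, we need to take 2 derivatives of our acceleration equation a(t) = 48·t^2 + 2. Taking d/dt of a(t), we find j(t) = 96·t. Taking d/dt of j(t), we find s(t) = 96. We have snap s(t) = 96. Substituting t = 3: s(3) = 96.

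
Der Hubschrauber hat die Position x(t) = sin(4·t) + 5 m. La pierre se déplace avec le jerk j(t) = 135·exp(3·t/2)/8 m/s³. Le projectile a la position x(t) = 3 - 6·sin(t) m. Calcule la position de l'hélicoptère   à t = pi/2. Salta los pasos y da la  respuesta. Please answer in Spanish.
En t = pi/2, x = 5.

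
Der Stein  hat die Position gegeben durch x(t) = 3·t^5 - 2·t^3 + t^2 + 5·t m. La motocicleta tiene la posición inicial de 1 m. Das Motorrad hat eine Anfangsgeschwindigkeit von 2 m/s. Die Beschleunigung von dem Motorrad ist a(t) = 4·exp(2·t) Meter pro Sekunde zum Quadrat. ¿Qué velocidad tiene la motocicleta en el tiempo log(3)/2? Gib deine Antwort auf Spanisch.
Partiendo de la aceleración a(t) = 4·exp(2·t), tomamos 1 integral. La antiderivada de la aceleración es la velocidad. Usando v(0) = 2, obtenemos v(t) = 2·exp(2·t). De la ecuación de la velocidad v(t) = 2·exp(2·t), sustituimos t = log(3)/2 para obtener v = 6.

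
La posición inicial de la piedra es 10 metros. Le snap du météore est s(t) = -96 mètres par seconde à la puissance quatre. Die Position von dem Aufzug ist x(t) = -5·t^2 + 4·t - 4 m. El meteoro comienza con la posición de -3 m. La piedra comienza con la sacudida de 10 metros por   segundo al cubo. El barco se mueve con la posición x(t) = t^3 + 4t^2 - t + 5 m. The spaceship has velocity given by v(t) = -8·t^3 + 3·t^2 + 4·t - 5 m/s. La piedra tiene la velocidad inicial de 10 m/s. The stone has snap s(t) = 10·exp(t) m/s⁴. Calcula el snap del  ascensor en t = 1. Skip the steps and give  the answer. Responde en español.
La respuesta es 0.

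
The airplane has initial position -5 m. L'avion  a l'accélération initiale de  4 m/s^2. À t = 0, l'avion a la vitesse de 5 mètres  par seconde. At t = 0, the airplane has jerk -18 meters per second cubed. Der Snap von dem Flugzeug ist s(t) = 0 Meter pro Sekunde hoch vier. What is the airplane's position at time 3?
Starting from snap s(t) = 0, we take 4 integrals. The antiderivative of snap, with j(0) = -18, gives jerk: j(t) = -18. The antiderivative of jerk, with a(0) = 4, gives acceleration: a(t) = 4 - 18·t. Taking ∫a(t)dt and applying v(0) = 5, we find v(t) = -9·t^2 + 4·t + 5. Taking ∫v(t)dt and applying x(0) = -5, we find x(t) = -3·t^3 + 2·t^2 + 5·t - 5. We have position x(t) = -3·t^3 + 2·t^2 + 5·t - 5. Substituting t = 3: x(3) = -53.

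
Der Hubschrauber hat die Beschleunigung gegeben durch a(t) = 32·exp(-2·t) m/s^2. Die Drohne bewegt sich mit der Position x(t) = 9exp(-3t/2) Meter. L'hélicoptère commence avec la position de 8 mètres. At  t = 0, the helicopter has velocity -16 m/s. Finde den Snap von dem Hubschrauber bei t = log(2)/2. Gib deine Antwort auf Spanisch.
Para resolver esto, necesitamos tomar 2 derivadas de nuestra ecuación de la aceleración a(t) = 32·exp(-2·t). Derivando la aceleración, obtenemos la sacudida: j(t) = -64·exp(-2·t). La derivada de la sacudida da el snap: s(t) = 128·exp(-2·t). Usando s(t) = 128·exp(-2·t) y sustituyendo t = log(2)/2, encontramos s = 64.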